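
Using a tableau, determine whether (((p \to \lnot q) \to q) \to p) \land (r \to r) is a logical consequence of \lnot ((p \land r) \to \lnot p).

Initial set: {\lnot ((p \land r) \to \lnot p); \lnot ((((p \to \lnot q) \to q) \to p) \land (r \to r))}.
\lnot ((p \land r) \to \lnot p): α-rule — add (p \land r), \lnot \lnot p.
(p \land r): α-rule — add p, r.
\lnot ((((p \to \lnot q) \to q) \to p) \land (r \to r)): β-rule — branch into \lnot (((p \to \lnot q) \to q) \to p)  //  \lnot (r \to r).
  branch 1 (add \lnot (((p \to \lnot q) \to q) \to p)):
    \lnot (((p \to \lnot q) \to q) \to p): α-rule — add ((p \to \lnot q) \to q), \lnot p.
    × closes — contains both p and \lnot p.
  branch 2 (add \lnot (r \to r)):
    \lnot (r \to r): α-rule — add r, \lnot r.
    × closes — contains both r and \lnot r.
All 2 branches close.
Every branch closed, so the premises entail the conclusion.

Yes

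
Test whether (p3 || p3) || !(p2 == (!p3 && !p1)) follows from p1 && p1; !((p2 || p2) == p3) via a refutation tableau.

Yes

Initial set: {(p1 && p1); !((p2 || p2) == p3); !((p3 || p3) || !(p2 == (!p3 && !p1)))}.
(p1 && p1): α-rule — add p1, p1.
!((p3 || p3) || !(p2 == (!p3 && !p1))): α-rule — add !(p3 || p3), !!(p2 == (!p3 && !p1)).
!(p3 || p3): α-rule — add !p3, !p3.
!((p2 || p2) == p3): β-rule — branch into (p2 || p2), !p3  //  !(p2 || p2), p3.
  branch 1 (add (p2 || p2), !p3):
    !!(p2 == (!p3 && !p1)): β-rule — branch into p2, (!p3 && !p1)  //  !p2, !(!p3 && !p1).
      branch 1.1 (add p2, (!p3 && !p1)):
        (!p3 && !p1): α-rule — add !p3, !p1.
        × closes — contains both p1 and !p1.
      branch 1.2 (add !p2, !(!p3 && !p1)):
        (p2 || p2): β-rule — branch into p2  //  p2.
          branch 1.2.1 (add p2):
            × closes — contains both p2 and !p2.
          branch 1.2.2 (add p2):
            × closes — contains both p2 and !p2.
  branch 2 (add !(p2 || p2), p3):
    × closes — contains both p3 and !p3.
All 4 branches close.
Every branch closed, so the premises entail the conclusion.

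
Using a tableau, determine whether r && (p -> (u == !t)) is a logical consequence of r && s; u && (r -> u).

No

Initial set: {(r && s); (u && (r -> u)); !(r && (p -> (u == !t)))}.
(r && s): α-rule — add r, s.
(u && (r -> u)): α-rule — add u, (r -> u).
!(r && (p -> (u == !t))): β-rule — branch into !r  //  !(p -> (u == !t)).
  branch 1 (add !r):
    × closes — contains both r and !r.
  branch 2 (add !(p -> (u == !t))):
    !(p -> (u == !t)): α-rule — add p, !(u == !t).
    (r -> u): β-rule — branch into !r  //  u.
      branch 2.1 (add !r):
        × closes — contains both r and !r.
      branch 2.2 (add u):
        !(u == !t): β-rule — branch into u, !!t  //  !u, !t.
          branch 2.2.1 (add u, !!t):
            ○ open, literals {p=true, r=true, s=true, t=true, u=true}.
          branch 2.2.2 (add !u, !t):
            × closes — contains both u and !u.
3 branches closed, 1 open.
An open branch gives a countermodel: p=true, r=true, s=true, t=true, u=true (unmentioned atoms arbitrary); the premises hold there but the conclusion fails.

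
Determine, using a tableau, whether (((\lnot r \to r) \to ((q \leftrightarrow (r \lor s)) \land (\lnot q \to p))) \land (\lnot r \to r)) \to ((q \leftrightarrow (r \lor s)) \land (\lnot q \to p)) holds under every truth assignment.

Assume the negation and expand:
Initial set: {\lnot ((((\lnot r \to r) \to ((q \leftrightarrow (r \lor s)) \land (\lnot q \to p))) \land (\lnot r \to r)) \to ((q \leftrightarrow (r \lor s)) \land (\lnot q \to p)))}.
\lnot ((((\lnot r \to r) \to ((q \leftrightarrow (r \lor s)) \land (\lnot q \to p))) \land (\lnot r \to r)) \to ((q \leftrightarrow (r \lor s)) \land (\lnot q \to p))): α-rule — add (((\lnot r \to r) \to ((q \leftrightarrow (r \lor s)) \land (\lnot q \to p))) \land (\lnot r \to r)), \lnot ((q \leftrightarrow (r \lor s)) \land (\lnot q \to p)).
(((\lnot r \to r) \to ((q \leftrightarrow (r \lor s)) \land (\lnot q \to p))) \land (\lnot r \to r)): α-rule — add ((\lnot r \to r) \to ((q \leftrightarrow (r \lor s)) \land (\lnot q \to p))), (\lnot r \to r).
\lnot ((q \leftrightarrow (r \lor s)) \land (\lnot q \to p)): β-rule — branch into \lnot (q \leftrightarrow (r \lor s))  //  \lnot (\lnot q \to p).
  branch 1 (add \lnot (q \leftrightarrow (r \lor s))):
    ((\lnot r \to r) \to ((q \leftrightarrow (r \lor s)) \land (\lnot q \to p))): β-rule — branch into \lnot (\lnot r \to r)  //  ((q \leftrightarrow (r \lor s)) \land (\lnot q \to p)).
      branch 1.1 (add \lnot (\lnot r \to r)):
        \lnot (\lnot r \to r): α-rule — add \lnot r, \lnot r.
        (\lnot r \to r): β-rule — branch into \lnot \lnot r  //  r.
          branch 1.1.1 (add \lnot \lnot r):
            × closes — contains both r and \lnot r.
          branch 1.1.2 (add r):
            × closes — contains both r and \lnot r.
      branch 1.2 (add ((q \leftrightarrow (r \lor s)) \land (\lnot q \to p))):
        ((q \leftrightarrow (r \lor s)) \land (\lnot q \to p)): α-rule — add (q \leftrightarrow (r \lor s)), (\lnot q \to p).
        (\lnot r \to r): β-rule — branch into \lnot \lnot r  //  r.
          branch 1.2.1 (add \lnot \lnot r):
            \lnot (q \leftrightarrow (r \lor s)): β-rule — branch into q, \lnot (r \lor s)  //  \lnot q, (r \lor s).
              branch 1.2.1.1 (add q, \lnot (r \lor s)):
                \lnot (r \lor s): α-rule — add \lnot r, \lnot s.
                × closes — contains both r and \lnot r.
              branch 1.2.1.2 (add \lnot q, (r \lor s)):
                (q \leftrightarrow (r \lor s)): β-rule — branch into q, (r \lor s)  //  \lnot q, \lnot (r \lor s).
                  branch 1.2.1.2.1 (add q, (r \lor s)):
                    × closes — contains both q and \lnot q.
                  branch 1.2.1.2.2 (add \lnot q, \lnot (r \lor s)):
                    \lnot (r \lor s): α-rule — add \lnot r, \lnot s.
                    × closes — contains both r and \lnot r.
          branch 1.2.2 (add r):
            \lnot (q \leftrightarrow (r \lor s)): β-rule — branch into q, \lnot (r \lor s)  //  \lnot q, (r \lor s).
              branch 1.2.2.1 (add q, \lnot (r \lor s)):
                \lnot (r \lor s): α-rule — add \lnot r, \lnot s.
                × closes — contains both r and \lnot r.
              branch 1.2.2.2 (add \lnot q, (r \lor s)):
                (q \leftrightarrow (r \lor s)): β-rule — branch into q, (r \lor s)  //  \lnot q, \lnot (r \lor s).
                  branch 1.2.2.2.1 (add q, (r \lor s)):
                    × closes — contains both q and \lnot q.
                  branch 1.2.2.2.2 (add \lnot q, \lnot (r \lor s)):
                    \lnot (r \lor s): α-rule — add \lnot r, \lnot s.
                    × closes — contains both r and \lnot r.
  branch 2 (add \lnot (\lnot q \to p)):
    \lnot (\lnot q \to p): α-rule — add \lnot q, \lnot p.
    ((\lnot r \to r) \to ((q \leftrightarrow (r \lor s)) \land (\lnot q \to p))): β-rule — branch into \lnot (\lnot r \to r)  //  ((q \leftrightarrow (r \lor s)) \land (\lnot q \to p)).
      branch 2.1 (add \lnot (\lnot r \to r)):
        \lnot (\lnot r \to r): α-rule — add \lnot r, \lnot r.
        (\lnot r \to r): β-rule — branch into \lnot \lnot r  //  r.
          branch 2.1.1 (add \lnot \lnot r):
            × closes — contains both r and \lnot r.
          branch 2.1.2 (add r):
            × closes — contains both r and \lnot r.
      branch 2.2 (add ((q \leftrightarrow (r \lor s)) \land (\lnot q \to p))):
        ((q \leftrightarrow (r \lor s)) \land (\lnot q \to p)): α-rule — add (q \leftrightarrow (r \lor s)), (\lnot q \to p).
        (\lnot r \to r): β-rule — branch into \lnot \lnot r  //  r.
          branch 2.2.1 (add \lnot \lnot r):
            (q \leftrightarrow (r \lor s)): β-rule — branch into q, (r \lor s)  //  \lnot q, \lnot (r \lor s).
              branch 2.2.1.1 (add q, (r \lor s)):
                × closes — contains both q and \lnot q.
              branch 2.2.1.2 (add \lnot q, \lnot (r \lor s)):
                \lnot (r \lor s): α-rule — add \lnot r, \lnot s.
                × closes — contains both r and \lnot r.
          branch 2.2.2 (add r):
            (q \leftrightarrow (r \lor s)): β-rule — branch into q, (r \lor s)  //  \lnot q, \lnot (r \lor s).
              branch 2.2.2.1 (add q, (r \lor s)):
                × closes — contains both q and \lnot q.
              branch 2.2.2.2 (add \lnot q, \lnot (r \lor s)):
                \lnot (r \lor s): α-rule — add \lnot r, \lnot s.
                × closes — contains both r and \lnot r.
All 14 branches close.
Every branch closed, so the negation is unsatisfiable and the formula is valid.

Valid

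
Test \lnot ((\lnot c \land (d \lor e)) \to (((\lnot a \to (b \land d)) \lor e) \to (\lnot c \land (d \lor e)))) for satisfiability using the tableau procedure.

Initial set: {\lnot ((\lnot c \land (d \lor e)) \to (((\lnot a \to (b \land d)) \lor e) \to (\lnot c \land (d \lor e))))}.
\lnot ((\lnot c \land (d \lor e)) \to (((\lnot a \to (b \land d)) \lor e) \to (\lnot c \land (d \lor e)))): α-rule — add (\lnot c \land (d \lor e)), \lnot (((\lnot a \to (b \land d)) \lor e) \to (\lnot c \land (d \lor e))).
(\lnot c \land (d \lor e)): α-rule — add \lnot c, (d \lor e).
\lnot (((\lnot a \to (b \land d)) \lor e) \to (\lnot c \land (d \lor e))): α-rule — add ((\lnot a \to (b \land d)) \lor e), \lnot (\lnot c \land (d \lor e)).
(d \lor e): β-rule — branch into d  //  e.
  branch 1 (add d):
    ((\lnot a \to (b \land d)) \lor e): β-rule — branch into (\lnot a \to (b \land d))  //  e.
      branch 1.1 (add (\lnot a \to (b \land d))):
        \lnot (\lnot c \land (d \lor e)): β-rule — branch into \lnot \lnot c  //  \lnot (d \lor e).
          branch 1.1.1 (add \lnot \lnot c):
            × closes — contains both c and \lnot c.
          branch 1.1.2 (add \lnot (d \lor e)):
            \lnot (d \lor e): α-rule — add \lnot d, \lnot e.
            × closes — contains both d and \lnot d.
      branch 1.2 (add e):
        \lnot (\lnot c \land (d \lor e)): β-rule — branch into \lnot \lnot c  //  \lnot (d \lor e).
          branch 1.2.1 (add \lnot \lnot c):
            × closes — contains both c and \lnot c.
          branch 1.2.2 (add \lnot (d \lor e)):
            \lnot (d \lor e): α-rule — add \lnot d, \lnot e.
            × closes — contains both d and \lnot d.
  branch 2 (add e):
    ((\lnot a \to (b \land d)) \lor e): β-rule — branch into (\lnot a \to (b \land d))  //  e.
      branch 2.1 (add (\lnot a \to (b \land d))):
        \lnot (\lnot c \land (d \lor e)): β-rule — branch into \lnot \lnot c  //  \lnot (d \lor e).
          branch 2.1.1 (add \lnot \lnot c):
            × closes — contains both c and \lnot c.
          branch 2.1.2 (add \lnot (d \lor e)):
            \lnot (d \lor e): α-rule — add \lnot d, \lnot e.
            × closes — contains both e and \lnot e.
      branch 2.2 (add e):
        \lnot (\lnot c \land (d \lor e)): β-rule — branch into \lnot \lnot c  //  \lnot (d \lor e).
          branch 2.2.1 (add \lnot \lnot c):
            × closes — contains both c and \lnot c.
          branch 2.2.2 (add \lnot (d \lor e)):
            \lnot (d \lor e): α-rule — add \lnot d, \lnot e.
            × closes — contains both e and \lnot e.
All 8 branches close.
Every branch closed; the formula is unsatisfiable.

Unsatisfiable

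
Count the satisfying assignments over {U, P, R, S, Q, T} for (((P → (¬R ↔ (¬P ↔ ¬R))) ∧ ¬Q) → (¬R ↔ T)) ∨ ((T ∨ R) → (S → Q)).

62

Initial set: {((((P → (¬R ↔ (¬P ↔ ¬R))) ∧ ¬Q) → (¬R ↔ T)) ∨ ((T ∨ R) → (S → Q)))}.
((((P → (¬R ↔ (¬P ↔ ¬R))) ∧ ¬Q) → (¬R ↔ T)) ∨ ((T ∨ R) → (S → Q))): β-rule — branch into (((P → (¬R ↔ (¬P ↔ ¬R))) ∧ ¬Q) → (¬R ↔ T))  //  ((T ∨ R) → (S → Q)).
  branch 1 (add (((P → (¬R ↔ (¬P ↔ ¬R))) ∧ ¬Q) → (¬R ↔ T))):
    (((P → (¬R ↔ (¬P ↔ ¬R))) ∧ ¬Q) → (¬R ↔ T)): β-rule — branch into ¬((P → (¬R ↔ (¬P ↔ ¬R))) ∧ ¬Q)  //  (¬R ↔ T).
      branch 1.1 (add ¬((P → (¬R ↔ (¬P ↔ ¬R))) ∧ ¬Q)):
        ¬((P → (¬R ↔ (¬P ↔ ¬R))) ∧ ¬Q): β-rule — branch into ¬(P → (¬R ↔ (¬P ↔ ¬R)))  //  ¬¬Q.
          branch 1.1.1 (add ¬(P → (¬R ↔ (¬P ↔ ¬R)))):
            ¬(P → (¬R ↔ (¬P ↔ ¬R))): α-rule — add P, ¬(¬R ↔ (¬P ↔ ¬R)).
            ¬(¬R ↔ (¬P ↔ ¬R)): β-rule — branch into ¬R, ¬(¬P ↔ ¬R)  //  ¬¬R, (¬P ↔ ¬R).
              branch 1.1.1.1 (add ¬R, ¬(¬P ↔ ¬R)):
                ¬(¬P ↔ ¬R): β-rule — branch into ¬P, ¬¬R  //  ¬¬P, ¬R.
                  branch 1.1.1.1.1 (add ¬P, ¬¬R):
                    × closes — contains both P and ¬P.
                  branch 1.1.1.1.2 (add ¬¬P, ¬R):
                    ○ open, literals {P=true, R=false}.
              branch 1.1.1.2 (add ¬¬R, (¬P ↔ ¬R)):
                (¬P ↔ ¬R): β-rule — branch into ¬P, ¬R  //  ¬¬P, ¬¬R.
                  branch 1.1.1.2.1 (add ¬P, ¬R):
                    × closes — contains both P and ¬P.
                  branch 1.1.1.2.2 (add ¬¬P, ¬¬R):
                    ○ open, literals {P=true, R=true}.
          branch 1.1.2 (add ¬¬Q):
            ○ open, literals {Q=true}.
      branch 1.2 (add (¬R ↔ T)):
        (¬R ↔ T): β-rule — branch into ¬R, T  //  ¬¬R, ¬T.
          branch 1.2.1 (add ¬R, T):
            ○ open, literals {R=false, T=true}.
          branch 1.2.2 (add ¬¬R, ¬T):
            ○ open, literals {R=true, T=false}.
  branch 2 (add ((T ∨ R) → (S → Q))):
    ((T ∨ R) → (S → Q)): β-rule — branch into ¬(T ∨ R)  //  (S → Q).
      branch 2.1 (add ¬(T ∨ R)):
        ¬(T ∨ R): α-rule — add ¬T, ¬R.
        ○ open, literals {R=false, T=false}.
      branch 2.2 (add (S → Q)):
        (S → Q): β-rule — branch into ¬S  //  Q.
          branch 2.2.1 (add ¬S):
            ○ open, literals {S=false}.
          branch 2.2.2 (add Q):
            ○ open, literals {Q=true}.
2 branches closed, 8 open.
Each open branch fixes some atoms; the unmentioned ones are free. Counting distinct full assignments: branch {P=true, R=false} (U, S, Q, T) contributes 16 new; branch {P=true, R=true} (U, S, Q, T) contributes 16 new; branch {Q=true} (U, P, R, S, T) contributes 16 new; branch {R=false, T=true} (U, P, S, Q) contributes 4 new; branch {R=true, T=false} (U, P, S, Q) contributes 4 new; branch {R=false, T=false} (U, P, S, Q) contributes 4 new; branch {S=false} (U, P, R, Q, T) contributes 2 new; branch {Q=true} (U, P, R, S, T) contributes 0 new. Total: 62.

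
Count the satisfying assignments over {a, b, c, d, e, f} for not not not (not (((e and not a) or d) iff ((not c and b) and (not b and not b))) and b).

44

Initial set: {not not not (not (((e and not a) or d) iff ((not c and b) and (not b and not b))) and b)}.
not not not (not (((e and not a) or d) iff ((not c and b) and (not b and not b))) and b): drop double negation, giving not (not (((e and not a) or d) iff ((not c and b) and (not b and not b))) and b).
not (not (((e and not a) or d) iff ((not c and b) and (not b and not b))) and b): β-rule — branch into not not (((e and not a) or d) iff ((not c and b) and (not b and not b)))  //  not b.
  branch 1 (add not not (((e and not a) or d) iff ((not c and b) and (not b and not b)))):
    not not (((e and not a) or d) iff ((not c and b) and (not b and not b))): β-rule — branch into ((e and not a) or d), ((not c and b) and (not b and not b))  //  not ((e and not a) or d), not ((not c and b) and (not b and not b)).
      branch 1.1 (add ((e and not a) or d), ((not c and b) and (not b and not b))):
        ((not c and b) and (not b and not b)): α-rule — add (not c and b), (not b and not b).
        (not c and b): α-rule — add not c, b.
        (not b and not b): α-rule — add not b, not b.
        × closes — contains both b and not b.
      branch 1.2 (add not ((e and not a) or d), not ((not c and b) and (not b and not b))):
        not ((e and not a) or d): α-rule — add not (e and not a), not d.
        not ((not c and b) and (not b and not b)): β-rule — branch into not (not c and b)  //  not (not b and not b).
          branch 1.2.1 (add not (not c and b)):
            not (e and not a): β-rule — branch into not e  //  not not a.
              branch 1.2.1.1 (add not e):
                not (not c and b): β-rule — branch into not not c  //  not b.
                  branch 1.2.1.1.1 (add not not c):
                    ○ open, literals {c=1, d=0, e=0}.
                  branch 1.2.1.1.2 (add not b):
                    ○ open, literals {b=0, d=0, e=0}.
              branch 1.2.1.2 (add not not a):
                not (not c and b): β-rule — branch into not not c  //  not b.
                  branch 1.2.1.2.1 (add not not c):
                    ○ open, literals {a=1, c=1, d=0}.
                  branch 1.2.1.2.2 (add not b):
                    ○ open, literals {a=1, b=0, d=0}.
          branch 1.2.2 (add not (not b and not b)):
            not (e and not a): β-rule — branch into not e  //  not not a.
              branch 1.2.2.1 (add not e):
                not (not b and not b): β-rule — branch into not not b  //  not not b.
                  branch 1.2.2.1.1 (add not not b):
                    ○ open, literals {b=1, d=0, e=0}.
                  branch 1.2.2.1.2 (add not not b):
                    ○ open, literals {b=1, d=0, e=0}.
              branch 1.2.2.2 (add not not a):
                not (not b and not b): β-rule — branch into not not b  //  not not b.
                  branch 1.2.2.2.1 (add not not b):
                    ○ open, literals {a=1, b=1, d=0}.
                  branch 1.2.2.2.2 (add not not b):
                    ○ open, literals {a=1, b=1, d=0}.
  branch 2 (add not b):
    ○ open, literals {b=0}.
1 branch closed, 9 open.
Each open branch fixes some atoms; the unmentioned ones are free. Counting distinct full assignments: branch {c=1, d=0, e=0} (a, b, f) contributes 8 new; branch {b=0, d=0, e=0} (a, c, f) contributes 4 new; branch {a=1, c=1, d=0} (b, e, f) contributes 4 new; branch {a=1, b=0, d=0} (c, e, f) contributes 2 new; branch {b=1, d=0, e=0} (a, c, f) contributes 4 new; branch {b=1, d=0, e=0} (a, c, f) contributes 0 new; branch {a=1, b=1, d=0} (c, e, f) contributes 2 new; branch {a=1, b=1, d=0} (c, e, f) contributes 0 new; branch {b=0} (a, c, d, e, f) contributes 20 new. Total: 44.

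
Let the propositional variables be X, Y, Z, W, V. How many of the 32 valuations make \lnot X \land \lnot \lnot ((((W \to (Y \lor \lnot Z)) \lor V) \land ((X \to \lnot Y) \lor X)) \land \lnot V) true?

Initial set: {(\lnot X \land \lnot \lnot ((((W \to (Y \lor \lnot Z)) \lor V) \land ((X \to \lnot Y) \lor X)) \land \lnot V))}.
(\lnot X \land \lnot \lnot ((((W \to (Y \lor \lnot Z)) \lor V) \land ((X \to \lnot Y) \lor X)) \land \lnot V)): α-rule — add \lnot X, \lnot \lnot ((((W \to (Y \lor \lnot Z)) \lor V) \land ((X \to \lnot Y) \lor X)) \land \lnot V).
\lnot \lnot ((((W \to (Y \lor \lnot Z)) \lor V) \land ((X \to \lnot Y) \lor X)) \land \lnot V): drop double negation, giving ((((W \to (Y \lor \lnot Z)) \lor V) \land ((X \to \lnot Y) \lor X)) \land \lnot V).
((((W \to (Y \lor \lnot Z)) \lor V) \land ((X \to \lnot Y) \lor X)) \land \lnot V): α-rule — add (((W \to (Y \lor \lnot Z)) \lor V) \land ((X \to \lnot Y) \lor X)), \lnot V.
(((W \to (Y \lor \lnot Z)) \lor V) \land ((X \to \lnot Y) \lor X)): α-rule — add ((W \to (Y \lor \lnot Z)) \lor V), ((X \to \lnot Y) \lor X).
((W \to (Y \lor \lnot Z)) \lor V): β-rule — branch into (W \to (Y \lor \lnot Z))  //  V.
  branch 1 (add (W \to (Y \lor \lnot Z))):
    ((X \to \lnot Y) \lor X): β-rule — branch into (X \to \lnot Y)  //  X.
      branch 1.1 (add (X \to \lnot Y)):
        (W \to (Y \lor \lnot Z)): β-rule — branch into \lnot W  //  (Y \lor \lnot Z).
          branch 1.1.1 (add \lnot W):
            (X \to \lnot Y): β-rule — branch into \lnot X  //  \lnot Y.
              branch 1.1.1.1 (add \lnot X):
                ○ open, literals {V=F, W=F, X=F}.
              branch 1.1.1.2 (add \lnot Y):
                ○ open, literals {V=F, W=F, X=F, Y=F}.
          branch 1.1.2 (add (Y \lor \lnot Z)):
            (X \to \lnot Y): β-rule — branch into \lnot X  //  \lnot Y.
              branch 1.1.2.1 (add \lnot X):
                (Y \lor \lnot Z): β-rule — branch into Y  //  \lnot Z.
                  branch 1.1.2.1.1 (add Y):
                    ○ open, literals {V=F, X=F, Y=T}.
                  branch 1.1.2.1.2 (add \lnot Z):
                    ○ open, literals {V=F, X=F, Z=F}.
              branch 1.1.2.2 (add \lnot Y):
                (Y \lor \lnot Z): β-rule — branch into Y  //  \lnot Z.
                  branch 1.1.2.2.1 (add Y):
                    × closes — contains both Y and \lnot Y.
                  branch 1.1.2.2.2 (add \lnot Z):
                    ○ open, literals {V=F, X=F, Y=F, Z=F}.
      branch 1.2 (add X):
        × closes — contains both X and \lnot X.
  branch 2 (add V):
    × closes — contains both V and \lnot V.
3 branches closed, 5 open.
Each open branch fixes some atoms; the unmentioned ones are free. Counting distinct full assignments: branch {V=F, W=F, X=F} (Y, Z) contributes 4 new; branch {V=F, W=F, X=F, Y=F} (Z) contributes 0 new; branch {V=F, X=F, Y=T} (Z, W) contributes 2 new; branch {V=F, X=F, Z=F} (Y, W) contributes 1 new; branch {V=F, X=F, Y=F, Z=F} (W) contributes 0 new. Total: 7.

7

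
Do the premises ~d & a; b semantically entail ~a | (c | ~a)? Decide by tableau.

Initial set: {T (~d & a); T b; F (~a | (c | ~a))}.
T (~d & a): α-rule — add T ~d, T a.
F (~a | (c | ~a)): α-rule — add F ~a, F (c | ~a).
F (c | ~a): α-rule — add F c, F ~a.
○ open, literals {a=true, b=true, c=false, d=false}.
0 branches closed, 1 open.
An open branch gives a countermodel: a=true, b=true, c=false, d=false (unmentioned atoms arbitrary); the premises hold there but the conclusion fails.

No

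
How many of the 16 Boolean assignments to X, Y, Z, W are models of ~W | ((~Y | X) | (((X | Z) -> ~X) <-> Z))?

15

Initial set: {(~W | ((~Y | X) | (((X | Z) -> ~X) <-> Z)))}.
(~W | ((~Y | X) | (((X | Z) -> ~X) <-> Z))): β-rule — branch into ~W  //  ((~Y | X) | (((X | Z) -> ~X) <-> Z)).
  branch 1 (add ~W):
    ○ open, literals {W=0}.
  branch 2 (add ((~Y | X) | (((X | Z) -> ~X) <-> Z))):
    ((~Y | X) | (((X | Z) -> ~X) <-> Z)): β-rule — branch into (~Y | X)  //  (((X | Z) -> ~X) <-> Z).
      branch 2.1 (add (~Y | X)):
        (~Y | X): β-rule — branch into ~Y  //  X.
          branch 2.1.1 (add ~Y):
            ○ open, literals {Y=0}.
          branch 2.1.2 (add X):
            ○ open, literals {X=1}.
      branch 2.2 (add (((X | Z) -> ~X) <-> Z)):
        (((X | Z) -> ~X) <-> Z): β-rule — branch into ((X | Z) -> ~X), Z  //  ~((X | Z) -> ~X), ~Z.
          branch 2.2.1 (add ((X | Z) -> ~X), Z):
            ((X | Z) -> ~X): β-rule — branch into ~(X | Z)  //  ~X.
              branch 2.2.1.1 (add ~(X | Z)):
                ~(X | Z): α-rule — add ~X, ~Z.
                × closes — contains both Z and ~Z.
              branch 2.2.1.2 (add ~X):
                ○ open, literals {X=0, Z=1}.
          branch 2.2.2 (add ~((X | Z) -> ~X), ~Z):
            ~((X | Z) -> ~X): α-rule — add (X | Z), ~~X.
            (X | Z): β-rule — branch into X  //  Z.
              branch 2.2.2.1 (add X):
                ○ open, literals {X=1, Z=0}.
              branch 2.2.2.2 (add Z):
                × closes — contains both Z and ~Z.
2 branches closed, 5 open.
Each open branch fixes some atoms; the unmentioned ones are free. Counting distinct full assignments: branch {W=0} (X, Y, Z) contributes 8 new; branch {Y=0} (X, Z, W) contributes 4 new; branch {X=1} (Y, Z, W) contributes 2 new; branch {X=0, Z=1} (Y, W) contributes 1 new; branch {X=1, Z=0} (Y, W) contributes 0 new. Total: 15.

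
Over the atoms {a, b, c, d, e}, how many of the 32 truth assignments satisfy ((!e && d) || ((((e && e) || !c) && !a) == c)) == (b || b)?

Initial set: {(((!e && d) || ((((e && e) || !c) && !a) == c)) == (b || b))}.
(((!e && d) || ((((e && e) || !c) && !a) == c)) == (b || b)): β-rule — branch into ((!e && d) || ((((e && e) || !c) && !a) == c)), (b || b)  //  !((!e && d) || ((((e && e) || !c) && !a) == c)), !(b || b).
  branch 1 (add ((!e && d) || ((((e && e) || !c) && !a) == c)), (b || b)):
    ((!e && d) || ((((e && e) || !c) && !a) == c)): β-rule — branch into (!e && d)  //  ((((e && e) || !c) && !a) == c).
      branch 1.1 (add (!e && d)):
        (!e && d): α-rule — add !e, d.
        (b || b): β-rule — branch into b  //  b.
          branch 1.1.1 (add b):
            ○ open, literals {b=1, d=1, e=0}.
          branch 1.1.2 (add b):
            ○ open, literals {b=1, d=1, e=0}.
      branch 1.2 (add ((((e && e) || !c) && !a) == c)):
        (b || b): β-rule — branch into b  //  b.
          branch 1.2.1 (add b):
            ((((e && e) || !c) && !a) == c): β-rule — branch into (((e && e) || !c) && !a), c  //  !(((e && e) || !c) && !a), !c.
              branch 1.2.1.1 (add (((e && e) || !c) && !a), c):
                (((e && e) || !c) && !a): α-rule — add ((e && e) || !c), !a.
                ((e && e) || !c): β-rule — branch into (e && e)  //  !c.
                  branch 1.2.1.1.1 (add (e && e)):
                    (e && e): α-rule — add e, e.
                    ○ open, literals {a=0, b=1, c=1, e=1}.
                  branch 1.2.1.1.2 (add !c):
                    × closes — contains both c and !c.
              branch 1.2.1.2 (add !(((e && e) || !c) && !a), !c):
                !(((e && e) || !c) && !a): β-rule — branch into !((e && e) || !c)  //  !!a.
                  branch 1.2.1.2.1 (add !((e && e) || !c)):
                    !((e && e) || !c): α-rule — add !(e && e), !!c.
                    × closes — contains both c and !c.
                  branch 1.2.1.2.2 (add !!a):
                    ○ open, literals {a=1, b=1, c=0}.
          branch 1.2.2 (add b):
            ((((e && e) || !c) && !a) == c): β-rule — branch into (((e && e) || !c) && !a), c  //  !(((e && e) || !c) && !a), !c.
              branch 1.2.2.1 (add (((e && e) || !c) && !a), c):
                (((e && e) || !c) && !a): α-rule — add ((e && e) || !c), !a.
                ((e && e) || !c): β-rule — branch into (e && e)  //  !c.
                  branch 1.2.2.1.1 (add (e && e)):
                    (e && e): α-rule — add e, e.
                    ○ open, literals {a=0, b=1, c=1, e=1}.
                  branch 1.2.2.1.2 (add !c):
                    × closes — contains both c and !c.
              branch 1.2.2.2 (add !(((e && e) || !c) && !a), !c):
                !(((e && e) || !c) && !a): β-rule — branch into !((e && e) || !c)  //  !!a.
                  branch 1.2.2.2.1 (add !((e && e) || !c)):
                    !((e && e) || !c): α-rule — add !(e && e), !!c.
                    × closes — contains both c and !c.
                  branch 1.2.2.2.2 (add !!a):
                    ○ open, literals {a=1, b=1, c=0}.
  branch 2 (add !((!e && d) || ((((e && e) || !c) && !a) == c)), !(b || b)):
    !((!e && d) || ((((e && e) || !c) && !a) == c)): α-rule — add !(!e && d), !((((e && e) || !c) && !a) == c).
    !(b || b): α-rule — add !b, !b.
    !(!e && d): β-rule — branch into !!e  //  !d.
      branch 2.1 (add !!e):
        !((((e && e) || !c) && !a) == c): β-rule — branch into (((e && e) || !c) && !a), !c  //  !(((e && e) || !c) && !a), c.
          branch 2.1.1 (add (((e && e) || !c) && !a), !c):
            (((e && e) || !c) && !a): α-rule — add ((e && e) || !c), !a.
            ((e && e) || !c): β-rule — branch into (e && e)  //  !c.
              branch 2.1.1.1 (add (e && e)):
                (e && e): α-rule — add e, e.
                ○ open, literals {a=0, b=0, c=0, e=1}.
              branch 2.1.1.2 (add !c):
                ○ open, literals {a=0, b=0, c=0, e=1}.
          branch 2.1.2 (add !(((e && e) || !c) && !a), c):
            !(((e && e) || !c) && !a): β-rule — branch into !((e && e) || !c)  //  !!a.
              branch 2.1.2.1 (add !((e && e) || !c)):
                !((e && e) || !c): α-rule — add !(e && e), !!c.
                !(e && e): β-rule — branch into !e  //  !e.
                  branch 2.1.2.1.1 (add !e):
                    × closes — contains both e and !e.
                  branch 2.1.2.1.2 (add !e):
                    × closes — contains both e and !e.
              branch 2.1.2.2 (add !!a):
                ○ open, literals {a=1, b=0, c=1, e=1}.
      branch 2.2 (add !d):
        !((((e && e) || !c) && !a) == c): β-rule — branch into (((e && e) || !c) && !a), !c  //  !(((e && e) || !c) && !a), c.
          branch 2.2.1 (add (((e && e) || !c) && !a), !c):
            (((e && e) || !c) && !a): α-rule — add ((e && e) || !c), !a.
            ((e && e) || !c): β-rule — branch into (e && e)  //  !c.
              branch 2.2.1.1 (add (e && e)):
                (e && e): α-rule — add e, e.
                ○ open, literals {a=0, b=0, c=0, d=0, e=1}.
              branch 2.2.1.2 (add !c):
                ○ open, literals {a=0, b=0, c=0, d=0}.
          branch 2.2.2 (add !(((e && e) || !c) && !a), c):
            !(((e && e) || !c) && !a): β-rule — branch into !((e && e) || !c)  //  !!a.
              branch 2.2.2.1 (add !((e && e) || !c)):
                !((e && e) || !c): α-rule — add !(e && e), !!c.
                !(e && e): β-rule — branch into !e  //  !e.
                  branch 2.2.2.1.1 (add !e):
                    ○ open, literals {b=0, c=1, d=0, e=0}.
                  branch 2.2.2.1.2 (add !e):
                    ○ open, literals {b=0, c=1, d=0, e=0}.
              branch 2.2.2.2 (add !!a):
                ○ open, literals {a=1, b=0, c=1, d=0}.
6 branches closed, 14 open.
Each open branch fixes some atoms; the unmentioned ones are free. Counting distinct full assignments: branch {b=1, d=1, e=0} (a, c) contributes 4 new; branch {b=1, d=1, e=0} (a, c) contributes 0 new; branch {a=0, b=1, c=1, e=1} (d) contributes 2 new; branch {a=1, b=1, c=0} (d, e) contributes 3 new; branch {a=0, b=1, c=1, e=1} (d) contributes 0 new; branch {a=1, b=1, c=0} (d, e) contributes 0 new; branch {a=0, b=0, c=0, e=1} (d) contributes 2 new; branch {a=0, b=0, c=0, e=1} (d) contributes 0 new; branch {a=1, b=0, c=1, e=1} (d) contributes 2 new; branch {a=0, b=0, c=0, d=0, e=1} (none free) contributes 0 new; branch {a=0, b=0, c=0, d=0} (e) contributes 1 new; branch {b=0, c=1, d=0, e=0} (a) contributes 2 new; branch {b=0, c=1, d=0, e=0} (a) contributes 0 new; branch {a=1, b=0, c=1, d=0} (e) contributes 0 new. Total: 16.

16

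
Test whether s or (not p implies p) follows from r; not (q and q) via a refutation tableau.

Initial set: {r; not (q and q); not (s or (not p implies p))}.
not (s or (not p implies p)): α-rule — add not s, not (not p implies p).
not (not p implies p): α-rule — add not p, not p.
not (q and q): β-rule — branch into not q  //  not q.
  branch 1 (add not q):
    ○ open, literals {p=0, q=0, r=1, s=0}.
  branch 2 (add not q):
    ○ open, literals {p=0, q=0, r=1, s=0}.
0 branches closed, 2 open.
An open branch gives a countermodel: p=0, q=0, r=1, s=0 (unmentioned atoms arbitrary); the premises hold there but the conclusion fails.

No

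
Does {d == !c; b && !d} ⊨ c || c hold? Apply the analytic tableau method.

Initial set: {(d == !c); (b && !d); !(c || c)}.
(b && !d): α-rule — add b, !d.
!(c || c): α-rule — add !c, !c.
(d == !c): β-rule — branch into d, !c  //  !d, !!c.
  branch 1 (add d, !c):
    × closes — contains both d and !d.
  branch 2 (add !d, !!c):
    × closes — contains both c and !c.
All 2 branches close.
Every branch closed, so the premises entail the conclusion.

Yes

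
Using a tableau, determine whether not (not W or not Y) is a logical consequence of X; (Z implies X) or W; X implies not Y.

No

Initial set: {T X; T ((Z implies X) or W); T (X implies not Y); F not (not W or not Y)}.
T ((Z implies X) or W): β-rule — branch into T (Z implies X)  //  T W.
  branch 1 (add T (Z implies X)):
    T (X implies not Y): β-rule — branch into F X  //  T not Y.
      branch 1.1 (add F X):
        × closes — contains both X and not X.
      branch 1.2 (add T not Y):
        F not (not W or not Y): β-rule — branch into T not W  //  T not Y.
          branch 1.2.1 (add T not W):
            T (Z implies X): β-rule — branch into F Z  //  T X.
              branch 1.2.1.1 (add F Z):
                ○ open, literals {W=0, X=1, Y=0, Z=0}.
              branch 1.2.1.2 (add T X):
                ○ open, literals {W=0, X=1, Y=0}.
          branch 1.2.2 (add T not Y):
            T (Z implies X): β-rule — branch into F Z  //  T X.
              branch 1.2.2.1 (add F Z):
                ○ open, literals {X=1, Y=0, Z=0}.
              branch 1.2.2.2 (add T X):
                ○ open, literals {X=1, Y=0}.
  branch 2 (add T W):
    T (X implies not Y): β-rule — branch into F X  //  T not Y.
      branch 2.1 (add F X):
        × closes — contains both X and not X.
      branch 2.2 (add T not Y):
        F not (not W or not Y): β-rule — branch into T not W  //  T not Y.
          branch 2.2.1 (add T not W):
            × closes — contains both W and not W.
          branch 2.2.2 (add T not Y):
            ○ open, literals {W=1, X=1, Y=0}.
3 branches closed, 5 open.
An open branch gives a countermodel: W=0, X=1, Y=0, Z=0 (unmentioned atoms arbitrary); the premises hold there but the conclusion fails.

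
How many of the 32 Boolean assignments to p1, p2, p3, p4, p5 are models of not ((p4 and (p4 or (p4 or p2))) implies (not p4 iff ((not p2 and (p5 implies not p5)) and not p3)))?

Initial set: {not ((p4 and (p4 or (p4 or p2))) implies (not p4 iff ((not p2 and (p5 implies not p5)) and not p3)))}.
not ((p4 and (p4 or (p4 or p2))) implies (not p4 iff ((not p2 and (p5 implies not p5)) and not p3))): α-rule — add (p4 and (p4 or (p4 or p2))), not (not p4 iff ((not p2 and (p5 implies not p5)) and not p3)).
(p4 and (p4 or (p4 or p2))): α-rule — add p4, (p4 or (p4 or p2)).
not (not p4 iff ((not p2 and (p5 implies not p5)) and not p3)): β-rule — branch into not p4, not ((not p2 and (p5 implies not p5)) and not p3)  //  not not p4, ((not p2 and (p5 implies not p5)) and not p3).
  branch 1 (add not p4, not ((not p2 and (p5 implies not p5)) and not p3)):
    × closes — contains both p4 and not p4.
  branch 2 (add not not p4, ((not p2 and (p5 implies not p5)) and not p3)):
    ((not p2 and (p5 implies not p5)) and not p3): α-rule — add (not p2 and (p5 implies not p5)), not p3.
    (not p2 and (p5 implies not p5)): α-rule — add not p2, (p5 implies not p5).
    (p4 or (p4 or p2)): β-rule — branch into p4  //  (p4 or p2).
      branch 2.1 (add p4):
        (p5 implies not p5): β-rule — branch into not p5  //  not p5.
          branch 2.1.1 (add not p5):
            ○ open, literals {p2=false, p3=false, p4=true, p5=false}.
          branch 2.1.2 (add not p5):
            ○ open, literals {p2=false, p3=false, p4=true, p5=false}.
      branch 2.2 (add (p4 or p2)):
        (p5 implies not p5): β-rule — branch into not p5  //  not p5.
          branch 2.2.1 (add not p5):
            (p4 or p2): β-rule — branch into p4  //  p2.
              branch 2.2.1.1 (add p4):
                ○ open, literals {p2=false, p3=false, p4=true, p5=false}.
              branch 2.2.1.2 (add p2):
                × closes — contains both p2 and not p2.
          branch 2.2.2 (add not p5):
            (p4 or p2): β-rule — branch into p4  //  p2.
              branch 2.2.2.1 (add p4):
                ○ open, literals {p2=false, p3=false, p4=true, p5=false}.
              branch 2.2.2.2 (add p2):
                × closes — contains both p2 and not p2.
3 branches closed, 4 open.
Each open branch fixes some atoms; the unmentioned ones are free. Counting distinct full assignments: branch {p2=false, p3=false, p4=true, p5=false} (p1) contributes 2 new; branch {p2=false, p3=false, p4=true, p5=false} (p1) contributes 0 new; branch {p2=false, p3=false, p4=true, p5=false} (p1) contributes 0 new; branch {p2=false, p3=false, p4=true, p5=false} (p1) contributes 0 new. Total: 2.

2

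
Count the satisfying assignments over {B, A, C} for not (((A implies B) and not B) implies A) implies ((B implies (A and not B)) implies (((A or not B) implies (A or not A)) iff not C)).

Initial set: {(not (((A implies B) and not B) implies A) implies ((B implies (A and not B)) implies (((A or not B) implies (A or not A)) iff not C)))}.
(not (((A implies B) and not B) implies A) implies ((B implies (A and not B)) implies (((A or not B) implies (A or not A)) iff not C))): β-rule — branch into not not (((A implies B) and not B) implies A)  //  ((B implies (A and not B)) implies (((A or not B) implies (A or not A)) iff not C)).
  branch 1 (add not not (((A implies B) and not B) implies A)):
    not not (((A implies B) and not B) implies A): β-rule — branch into not ((A implies B) and not B)  //  A.
      branch 1.1 (add not ((A implies B) and not B)):
        not ((A implies B) and not B): β-rule — branch into not (A implies B)  //  not not B.
          branch 1.1.1 (add not (A implies B)):
            not (A implies B): α-rule — add A, not B.
            ○ open, literals {A=T, B=F}.
          branch 1.1.2 (add not not B):
            ○ open, literals {B=T}.
      branch 1.2 (add A):
        ○ open, literals {A=T}.
  branch 2 (add ((B implies (A and not B)) implies (((A or not B) implies (A or not A)) iff not C))):
    ((B implies (A and not B)) implies (((A or not B) implies (A or not A)) iff not C)): β-rule — branch into not (B implies (A and not B))  //  (((A or not B) implies (A or not A)) iff not C).
      branch 2.1 (add not (B implies (A and not B))):
        not (B implies (A and not B)): α-rule — add B, not (A and not B).
        not (A and not B): β-rule — branch into not A  //  not not B.
          branch 2.1.1 (add not A):
            ○ open, literals {A=F, B=T}.
          branch 2.1.2 (add not not B):
            ○ open, literals {B=T}.
      branch 2.2 (add (((A or not B) implies (A or not A)) iff not C)):
        (((A or not B) implies (A or not A)) iff not C): β-rule — branch into ((A or not B) implies (A or not A)), not C  //  not ((A or not B) implies (A or not A)), not not C.
          branch 2.2.1 (add ((A or not B) implies (A or not A)), not C):
            ((A or not B) implies (A or not A)): β-rule — branch into not (A or not B)  //  (A or not A).
              branch 2.2.1.1 (add not (A or not B)):
                not (A or not B): α-rule — add not A, not not B.
                ○ open, literals {A=F, B=T, C=F}.
              branch 2.2.1.2 (add (A or not A)):
                (A or not A): β-rule — branch into A  //  not A.
                  branch 2.2.1.2.1 (add A):
                    ○ open, literals {A=T, C=F}.
                  branch 2.2.1.2.2 (add not A):
                    ○ open, literals {A=F, C=F}.
          branch 2.2.2 (add not ((A or not B) implies (A or not A)), not not C):
            not ((A or not B) implies (A or not A)): α-rule — add (A or not B), not (A or not A).
            not (A or not A): α-rule — add not A, not not A.
            × closes — contains both A and not A.
1 branch closed, 8 open.
Each open branch fixes some atoms; the unmentioned ones are free. Counting distinct full assignments: branch {A=T, B=F} (C) contributes 2 new; branch {B=T} (A, C) contributes 4 new; branch {A=T} (B, C) contributes 0 new; branch {A=F, B=T} (C) contributes 0 new; branch {B=T} (A, C) contributes 0 new; branch {A=F, B=T, C=F} (none free) contributes 0 new; branch {A=T, C=F} (B) contributes 0 new; branch {A=F, C=F} (B) contributes 1 new. Total: 7.

7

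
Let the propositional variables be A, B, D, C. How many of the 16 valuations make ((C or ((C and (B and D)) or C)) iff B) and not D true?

Initial set: {T (((C or ((C and (B and D)) or C)) iff B) and not D)}.
T (((C or ((C and (B and D)) or C)) iff B) and not D): α-rule — add T ((C or ((C and (B and D)) or C)) iff B), T not D.
T ((C or ((C and (B and D)) or C)) iff B): β-rule — branch into T (C or ((C and (B and D)) or C)), T B  //  F (C or ((C and (B and D)) or C)), F B.
  branch 1 (add T (C or ((C and (B and D)) or C)), T B):
    T (C or ((C and (B and D)) or C)): β-rule — branch into T C  //  T ((C and (B and D)) or C).
      branch 1.1 (add T C):
        ○ open, literals {B=1, C=1, D=0}.
      branch 1.2 (add T ((C and (B and D)) or C)):
        T ((C and (B and D)) or C): β-rule — branch into T (C and (B and D))  //  T C.
          branch 1.2.1 (add T (C and (B and D))):
            T (C and (B and D)): α-rule — add T C, T (B and D).
            T (B and D): α-rule — add T B, T D.
            × closes — contains both D and not D.
          branch 1.2.2 (add T C):
            ○ open, literals {B=1, C=1, D=0}.
  branch 2 (add F (C or ((C and (B and D)) or C)), F B):
    F (C or ((C and (B and D)) or C)): α-rule — add F C, F ((C and (B and D)) or C).
    F ((C and (B and D)) or C): α-rule — add F (C and (B and D)), F C.
    F (C and (B and D)): β-rule — branch into F C  //  F (B and D).
      branch 2.1 (add F C):
        ○ open, literals {B=0, C=0, D=0}.
      branch 2.2 (add F (B and D)):
        F (B and D): β-rule — branch into F B  //  F D.
          branch 2.2.1 (add F B):
            ○ open, literals {B=0, C=0, D=0}.
          branch 2.2.2 (add F D):
            ○ open, literals {B=0, C=0, D=0}.
1 branch closed, 5 open.
Each open branch fixes some atoms; the unmentioned ones are free. Counting distinct full assignments: branch {B=1, C=1, D=0} (A) contributes 2 new; branch {B=1, C=1, D=0} (A) contributes 0 new; branch {B=0, C=0, D=0} (A) contributes 2 new; branch {B=0, C=0, D=0} (A) contributes 0 new; branch {B=0, C=0, D=0} (A) contributes 0 new. Total: 4.

4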